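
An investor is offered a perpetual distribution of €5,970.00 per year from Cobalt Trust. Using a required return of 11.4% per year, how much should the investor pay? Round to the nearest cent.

€52368.42

Level perpetuity: PV = C / r = €5,970.00 / 0.114 = €52,368.42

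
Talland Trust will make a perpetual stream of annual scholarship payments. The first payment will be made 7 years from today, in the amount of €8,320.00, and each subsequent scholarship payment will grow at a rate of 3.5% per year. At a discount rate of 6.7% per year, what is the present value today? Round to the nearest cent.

€176192.26

Value at end of year 6: C₁ / (r − g) = €8,320.00 / (0.067 − 0.035) = €260,000.0000
Discount to today: PV = €260,000.0000 / (1 + 0.067)^6 = €260,000.0000 / 1.475661 = €176,192.26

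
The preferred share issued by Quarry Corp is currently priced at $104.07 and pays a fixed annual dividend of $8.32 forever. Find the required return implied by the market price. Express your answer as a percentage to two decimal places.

7.99%

P = C/r ⇒ r = C/P = $8.32/$104.07 = 0.079946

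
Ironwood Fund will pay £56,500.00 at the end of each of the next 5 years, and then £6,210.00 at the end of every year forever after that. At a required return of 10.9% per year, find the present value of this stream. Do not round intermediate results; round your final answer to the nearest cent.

PV of 5-year annuity: £56,500.00 × [1 − (1+0.109)^−5] / 0.109 = 209344.54003
Perpetuity value at year 5: £6,210.00 / 0.109 = 56972.47706
PV of perpetuity: 56972.47706 / (1+0.109)^5 = 33963.10373
Total PV = 209344.54003 + 33963.10373 = 243307.64376

£243307.64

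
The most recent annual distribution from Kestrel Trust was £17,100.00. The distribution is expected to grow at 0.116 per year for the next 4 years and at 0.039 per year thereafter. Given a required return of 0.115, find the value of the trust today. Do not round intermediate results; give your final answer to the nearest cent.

D_1 = 19083.60000
D_2 = 21297.29760
D_3 = 23767.78412
D_4 = 26524.84708
Terminal value at year 4: TV = D_4×(1+g_2)/(r−g_2) = 27559.31612/0.076 = 362622.58047
P_0 = D_1/(1+r)^1 + D_2/(1+r)^2 + D_3/(1+r)^3 + D_4/(1+r)^4 + TV/(1+r)^4
    = 17115.33632 + 17130.68640 + 17146.05024 + 17161.42787 + 234614.78362 = 303168.28445

£303168.28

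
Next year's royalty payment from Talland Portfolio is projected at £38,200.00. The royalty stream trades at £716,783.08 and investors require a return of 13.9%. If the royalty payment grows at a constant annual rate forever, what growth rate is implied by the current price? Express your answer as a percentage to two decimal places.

8.57%

P = D₁/(r−g) ⇒ g = r − D₁/P = 0.139 − £38,200.00/£716,783.08 = 0.085706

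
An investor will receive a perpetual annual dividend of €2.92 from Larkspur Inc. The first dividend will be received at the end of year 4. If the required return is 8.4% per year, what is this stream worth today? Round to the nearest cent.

Value at end of year 3: C / r = €2.92 / 0.084 = €34.7619
Discount to today: PV = €34.7619 / (1 + 0.084)^3 = €34.7619 / 1.273761 = €27.29

€27.29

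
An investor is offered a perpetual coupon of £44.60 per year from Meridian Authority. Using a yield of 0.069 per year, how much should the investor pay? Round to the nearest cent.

£646.38

Level perpetuity: PV = C / r = £44.60 / 0.069 = £646.38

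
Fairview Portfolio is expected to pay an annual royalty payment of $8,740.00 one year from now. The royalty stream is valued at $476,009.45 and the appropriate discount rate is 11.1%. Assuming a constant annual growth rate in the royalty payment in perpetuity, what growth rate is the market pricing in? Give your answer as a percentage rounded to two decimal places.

P = D₁/(r−g) ⇒ g = r − D₁/P = 0.111 − $8,740.00/$476,009.45 = 0.092639

9.26%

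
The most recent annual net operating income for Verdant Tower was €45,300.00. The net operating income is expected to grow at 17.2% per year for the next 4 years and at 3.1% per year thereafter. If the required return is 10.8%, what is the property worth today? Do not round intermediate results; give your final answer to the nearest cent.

D_1 = 53091.60000
D_2 = 62223.35520
D_3 = 72925.77229
D_4 = 85469.00513
Terminal value at year 4: TV = D_4×(1+g_2)/(r−g_2) = 88118.54429/0.077 = 1144396.67907
P_0 = D_1/(1+r)^1 + D_2/(1+r)^2 + D_3/(1+r)^3 + D_4/(1+r)^4 + TV/(1+r)^4
    = 47916.60650 + 50684.35272 + 53611.96876 + 56708.68898 + 759307.25116 = 968228.86813

€968228.87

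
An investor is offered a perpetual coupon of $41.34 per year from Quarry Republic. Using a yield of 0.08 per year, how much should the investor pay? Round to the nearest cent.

$516.75

Level perpetuity: PV = C / r = $41.34 / 0.08 = $516.75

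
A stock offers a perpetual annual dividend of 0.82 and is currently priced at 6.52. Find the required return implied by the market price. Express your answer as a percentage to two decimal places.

12.58%

P = C/r ⇒ r = C/P = 0.82/6.52 = 0.125767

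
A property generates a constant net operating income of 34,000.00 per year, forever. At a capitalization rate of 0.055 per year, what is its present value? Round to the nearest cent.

618181.82

Level perpetuity: PV = C / r = 34,000.00 / 0.055 = 618,181.82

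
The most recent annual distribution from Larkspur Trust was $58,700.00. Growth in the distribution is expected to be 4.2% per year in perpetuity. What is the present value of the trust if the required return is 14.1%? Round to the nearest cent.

$617832.32

D₁ = D₀ × (1 + g) = $58,700.00 × 1.042 = $61,165.4000
Growing perpetuity: P = D₁ / (r − g) = $61,165.4000 / (0.141 − 0.042) = $617,832.32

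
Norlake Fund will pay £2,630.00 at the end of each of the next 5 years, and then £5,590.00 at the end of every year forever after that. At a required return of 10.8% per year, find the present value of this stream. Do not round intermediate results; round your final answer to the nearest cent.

PV of 5-year annuity: £2,630.00 × [1 − (1+0.108)^−5] / 0.108 = 9769.31136
Perpetuity value at year 5: £5,590.00 / 0.108 = 51759.25926
PV of perpetuity: 51759.25926 / (1+0.108)^5 = 30994.82941
Total PV = 9769.31136 + 30994.82941 = 40764.14077

£40764.14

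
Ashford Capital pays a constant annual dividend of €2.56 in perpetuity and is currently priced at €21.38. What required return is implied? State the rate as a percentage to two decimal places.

11.97%

P = C/r ⇒ r = C/P = €2.56/€21.38 = 0.119738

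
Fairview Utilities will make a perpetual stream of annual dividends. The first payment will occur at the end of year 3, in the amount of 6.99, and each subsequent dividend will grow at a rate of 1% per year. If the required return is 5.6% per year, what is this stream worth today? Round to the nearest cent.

Value at end of year 2: C₁ / (r − g) = 6.99 / (0.056 − 0.01) = 151.9565
Discount to today: PV = 151.9565 / (1 + 0.056)^2 = 151.9565 / 1.115136 = 136.27

136.27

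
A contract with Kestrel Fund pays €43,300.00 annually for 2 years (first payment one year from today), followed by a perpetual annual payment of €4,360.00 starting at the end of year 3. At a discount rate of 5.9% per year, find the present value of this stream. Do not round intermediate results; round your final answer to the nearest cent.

€145390.79

PV of 2-year annuity: €43,300.00 × [1 − (1+0.059)^−2] / 0.059 = 79497.28974
Perpetuity value at year 2: €4,360.00 / 0.059 = 73898.30508
PV of perpetuity: 73898.30508 / (1+0.059)^2 = 65893.49716
Total PV = 79497.28974 + 65893.49716 = 145390.78690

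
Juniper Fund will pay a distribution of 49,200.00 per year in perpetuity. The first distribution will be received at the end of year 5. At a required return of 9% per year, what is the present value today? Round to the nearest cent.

387272.45

Value at end of year 4: C / r = 49,200.00 / 0.09 = 546,666.6667
Discount to today: PV = 546,666.6667 / (1 + 0.09)^4 = 546,666.6667 / 1.411582 = 387,272.45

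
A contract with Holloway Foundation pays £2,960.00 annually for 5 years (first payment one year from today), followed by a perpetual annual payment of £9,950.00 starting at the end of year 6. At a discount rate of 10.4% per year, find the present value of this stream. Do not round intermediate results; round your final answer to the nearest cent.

PV of 5-year annuity: £2,960.00 × [1 − (1+0.104)^−5] / 0.104 = 11107.00254
Perpetuity value at year 5: £9,950.00 / 0.104 = 95673.07692
PV of perpetuity: 95673.07692 / (1+0.104)^5 = 58337.03800
Total PV = 11107.00254 + 58337.03800 = 69444.04053

£69444.04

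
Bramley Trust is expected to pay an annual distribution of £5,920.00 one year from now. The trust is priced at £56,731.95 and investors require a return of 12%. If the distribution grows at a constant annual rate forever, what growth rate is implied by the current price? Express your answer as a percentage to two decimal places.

1.56%

P = D₁/(r−g) ⇒ g = r − D₁/P = 0.12 − £5,920.00/£56,731.95 = 0.015650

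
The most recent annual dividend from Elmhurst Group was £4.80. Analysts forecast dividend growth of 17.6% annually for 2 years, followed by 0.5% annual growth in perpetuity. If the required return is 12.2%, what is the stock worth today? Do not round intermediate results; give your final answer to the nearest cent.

£55.60

D_1 = 5.64480
D_2 = 6.63828
Terminal value at year 2: TV = D_2×(1+g_2)/(r−g_2) = 6.67148/0.117 = 57.02116
P_0 = D_1/(1+r)^1 + D_2/(1+r)^2 + TV/(1+r)^2
    = 5.03102 + 5.27315 + 45.29501 = 55.59918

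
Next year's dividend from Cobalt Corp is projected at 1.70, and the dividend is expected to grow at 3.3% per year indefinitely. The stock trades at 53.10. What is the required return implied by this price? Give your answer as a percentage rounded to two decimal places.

P = D₁/(r − g) ⇒ r = D₁/P + g = 1.7000/53.10 + 0.033 = 0.032015 + 0.033 = 0.065015

6.50%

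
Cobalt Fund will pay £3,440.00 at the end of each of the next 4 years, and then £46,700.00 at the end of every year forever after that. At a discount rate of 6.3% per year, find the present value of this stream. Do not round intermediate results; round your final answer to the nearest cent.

£592393.40

PV of 4-year annuity: £3,440.00 × [1 − (1+0.063)^−4] / 0.063 = 11838.53316
Perpetuity value at year 4: £46,700.00 / 0.063 = 741269.84127
PV of perpetuity: 741269.84127 / (1+0.063)^4 = 580554.87069
Total PV = 11838.53316 + 580554.87069 = 592393.40386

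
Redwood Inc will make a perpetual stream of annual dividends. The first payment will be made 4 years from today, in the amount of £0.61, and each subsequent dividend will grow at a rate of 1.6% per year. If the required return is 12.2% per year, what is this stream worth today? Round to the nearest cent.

Value at end of year 3: C₁ / (r − g) = £0.61 / (0.122 − 0.016) = £5.7547
Discount to today: PV = £5.7547 / (1 + 0.122)^3 = £5.7547 / 1.412468 = £4.07

£4.07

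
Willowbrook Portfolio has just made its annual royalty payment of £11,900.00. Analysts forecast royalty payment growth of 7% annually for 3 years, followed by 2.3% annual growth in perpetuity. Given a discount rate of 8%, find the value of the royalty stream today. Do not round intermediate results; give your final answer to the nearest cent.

£242738.80

D_1 = 12733.00000
D_2 = 13624.31000
D_3 = 14578.01170
Terminal value at year 3: TV = D_3×(1+g_2)/(r−g_2) = 14913.30597/0.057 = 261636.94683
P_0 = D_1/(1+r)^1 + D_2/(1+r)^2 + D_3/(1+r)^3 + TV/(1+r)^3
    = 11789.81481 + 11680.64986 + 11572.49570 + 207695.84383 = 242738.80421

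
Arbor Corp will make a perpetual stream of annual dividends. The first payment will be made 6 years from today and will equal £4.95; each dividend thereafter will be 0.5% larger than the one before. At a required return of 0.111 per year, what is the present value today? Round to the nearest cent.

Value at end of year 5: C₁ / (r − g) = £4.95 / (0.111 − 0.005) = £46.6981
Discount to today: PV = £46.6981 / (1 + 0.111)^5 = £46.6981 / 1.692662 = £27.59

£27.59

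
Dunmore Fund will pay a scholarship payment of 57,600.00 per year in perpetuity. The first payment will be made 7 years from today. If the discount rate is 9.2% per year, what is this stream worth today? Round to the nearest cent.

369231.57

Value at end of year 6: C / r = 57,600.00 / 0.092 = 626,086.9565
Discount to today: PV = 626,086.9565 / (1 + 0.092)^6 = 626,086.9565 / 1.695649 = 369,231.57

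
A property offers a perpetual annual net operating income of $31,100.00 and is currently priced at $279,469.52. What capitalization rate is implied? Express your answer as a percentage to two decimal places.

P = C/r ⇒ r = C/P = $31,100.00/$279,469.52 = 0.111282

11.13%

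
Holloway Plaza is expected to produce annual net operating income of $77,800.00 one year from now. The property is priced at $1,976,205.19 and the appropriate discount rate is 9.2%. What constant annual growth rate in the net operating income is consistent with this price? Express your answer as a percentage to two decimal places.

5.26%

P = D₁/(r−g) ⇒ g = r − D₁/P = 0.092 − $77,800.00/$1,976,205.19 = 0.052632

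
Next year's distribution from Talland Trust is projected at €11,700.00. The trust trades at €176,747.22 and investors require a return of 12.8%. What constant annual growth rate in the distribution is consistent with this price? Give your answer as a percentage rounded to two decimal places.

6.18%

P = D₁/(r−g) ⇒ g = r − D₁/P = 0.128 − €11,700.00/€176,747.22 = 0.061804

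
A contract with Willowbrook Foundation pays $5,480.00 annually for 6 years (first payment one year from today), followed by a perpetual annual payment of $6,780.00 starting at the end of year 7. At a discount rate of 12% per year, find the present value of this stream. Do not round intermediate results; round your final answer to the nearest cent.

$51155.17

PV of 6-year annuity: $5,480.00 × [1 − (1+0.12)^−6] / 0.12 = 22530.51213
Perpetuity value at year 6: $6,780.00 / 0.12 = 56500.00000
PV of perpetuity: 56500.00000 / (1+0.12)^6 = 28624.65835
Total PV = 22530.51213 + 28624.65835 = 51155.17048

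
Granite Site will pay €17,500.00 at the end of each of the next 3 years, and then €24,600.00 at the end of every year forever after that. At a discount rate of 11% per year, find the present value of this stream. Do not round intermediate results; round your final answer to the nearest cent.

€206285.99

PV of 3-year annuity: €17,500.00 × [1 − (1+0.11)^−3] / 0.11 = 42765.00752
Perpetuity value at year 3: €24,600.00 / 0.11 = 223636.36364
PV of perpetuity: 223636.36364 / (1+0.11)^3 = 163520.98164
Total PV = 42765.00752 + 163520.98164 = 206285.98916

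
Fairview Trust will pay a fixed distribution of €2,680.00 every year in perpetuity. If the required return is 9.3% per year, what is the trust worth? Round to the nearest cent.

Level perpetuity: PV = C / r = €2,680.00 / 0.093 = €28,817.20

€28817.20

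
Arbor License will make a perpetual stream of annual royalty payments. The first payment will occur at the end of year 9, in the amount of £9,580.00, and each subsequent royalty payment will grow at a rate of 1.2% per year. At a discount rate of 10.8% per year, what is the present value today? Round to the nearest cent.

£43931.52

Value at end of year 8: C₁ / (r − g) = £9,580.00 / (0.108 − 0.012) = £99,791.6667
Discount to today: PV = £99,791.6667 / (1 + 0.108)^8 = £99,791.6667 / 2.271528 = £43,931.52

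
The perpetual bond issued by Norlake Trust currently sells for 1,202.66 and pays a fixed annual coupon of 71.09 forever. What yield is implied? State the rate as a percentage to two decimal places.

P = C/r ⇒ r = C/P = 71.09/1,202.66 = 0.059111

5.91%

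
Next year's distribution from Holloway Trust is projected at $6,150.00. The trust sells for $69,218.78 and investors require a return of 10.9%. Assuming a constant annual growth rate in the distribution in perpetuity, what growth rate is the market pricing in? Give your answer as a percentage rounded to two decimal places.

P = D₁/(r−g) ⇒ g = r − D₁/P = 0.109 − $6,150.00/$69,218.78 = 0.020151

2.02%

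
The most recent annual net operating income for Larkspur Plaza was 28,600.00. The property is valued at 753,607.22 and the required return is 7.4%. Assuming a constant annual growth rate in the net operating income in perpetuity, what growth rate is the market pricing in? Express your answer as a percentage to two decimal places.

P = D₀(1+g)/(r−g) ⇒ P(r−g) = D₀(1+g) ⇒ g(P+D₀) = P·r − D₀
g = (P·r − D₀)/(P + D₀) = (753,607.22×0.074 − 28,600.00) / (753,607.22 + 28,600.00) = 0.034731

3.47%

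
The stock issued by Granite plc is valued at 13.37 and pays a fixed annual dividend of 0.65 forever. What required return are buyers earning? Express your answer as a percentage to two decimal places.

4.86%

P = C/r ⇒ r = C/P = 0.65/13.37 = 0.048616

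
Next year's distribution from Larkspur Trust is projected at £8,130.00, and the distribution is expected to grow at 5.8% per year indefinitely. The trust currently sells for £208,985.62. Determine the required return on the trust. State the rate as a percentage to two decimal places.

9.69%

P = D₁/(r − g) ⇒ r = D₁/P + g = £8,130.0000/£208,985.62 + 0.058 = 0.038902 + 0.058 = 0.096902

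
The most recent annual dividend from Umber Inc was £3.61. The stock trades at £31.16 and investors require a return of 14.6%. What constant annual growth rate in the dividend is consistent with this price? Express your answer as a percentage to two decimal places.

P = D₀(1+g)/(r−g) ⇒ P(r−g) = D₀(1+g) ⇒ g(P+D₀) = P·r − D₀
g = (P·r − D₀)/(P + D₀) = (£31.16×0.146 − £3.61) / (£31.16 + £3.61) = 0.027016

2.70%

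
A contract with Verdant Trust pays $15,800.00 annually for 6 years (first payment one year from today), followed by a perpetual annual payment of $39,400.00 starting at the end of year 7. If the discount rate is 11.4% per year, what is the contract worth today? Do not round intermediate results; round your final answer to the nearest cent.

$246913.34

PV of 6-year annuity: $15,800.00 × [1 − (1+0.114)^−6] / 0.114 = 66079.28061
Perpetuity value at year 6: $39,400.00 / 0.114 = 345614.03509
PV of perpetuity: 345614.03509 / (1+0.114)^6 = 180834.05687
Total PV = 66079.28061 + 180834.05687 = 246913.33747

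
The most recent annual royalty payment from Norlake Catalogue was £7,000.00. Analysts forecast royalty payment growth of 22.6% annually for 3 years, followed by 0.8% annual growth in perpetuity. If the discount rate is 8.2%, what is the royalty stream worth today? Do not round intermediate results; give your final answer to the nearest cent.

D_1 = 8582.00000
D_2 = 10521.53200
D_3 = 12899.39823
Terminal value at year 3: TV = D_3×(1+g_2)/(r−g_2) = 13002.59342/0.074 = 175710.72186
P_0 = D_1/(1+r)^1 + D_2/(1+r)^2 + D_3/(1+r)^3 + TV/(1+r)^3
    = 7931.60813 + 8987.20108 + 10183.27960 + 138712.78158 = 165814.87039

£165814.87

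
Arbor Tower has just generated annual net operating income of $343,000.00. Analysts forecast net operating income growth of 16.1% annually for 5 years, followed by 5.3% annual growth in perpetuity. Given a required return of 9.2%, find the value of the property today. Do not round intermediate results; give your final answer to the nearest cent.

D_1 = 398223.00000
D_2 = 462336.90300
D_3 = 536773.14438
D_4 = 623193.62063
D_5 = 723527.79355
Terminal value at year 5: TV = D_5×(1+g_2)/(r−g_2) = 761874.76661/0.039 = 19535250.42585
P_0 = D_1/(1+r)^1 + D_2/(1+r)^2 + D_3/(1+r)^3 + D_4/(1+r)^4 + D_5/(1+r)^5 + TV/(1+r)^5
    = 364673.07692 + 387715.60651 + 412214.12011 + 438260.61671 + 465952.90842 + 12580728.52740 = 14649544.85607

$14649544.86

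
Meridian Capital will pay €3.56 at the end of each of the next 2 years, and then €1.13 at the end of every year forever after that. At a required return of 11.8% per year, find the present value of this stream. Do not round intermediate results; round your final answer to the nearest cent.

€13.69

PV of 2-year annuity: €3.56 × [1 − (1+0.118)^−2] / 0.118 = 6.03243
Perpetuity value at year 2: €1.13 / 0.118 = 9.57627
PV of perpetuity: 9.57627 / (1+0.118)^2 = 7.66148
Total PV = 6.03243 + 7.66148 = 13.69391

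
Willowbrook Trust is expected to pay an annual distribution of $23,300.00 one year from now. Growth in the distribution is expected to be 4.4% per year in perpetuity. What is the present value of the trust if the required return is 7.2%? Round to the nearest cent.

Growing perpetuity: P = D₁ / (r − g) = $23,300.0000 / (0.072 − 0.044) = $832,142.86

$832142.86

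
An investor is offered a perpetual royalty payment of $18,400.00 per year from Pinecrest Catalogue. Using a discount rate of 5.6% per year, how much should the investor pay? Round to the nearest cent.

$328571.43

Level perpetuity: PV = C / r = $18,400.00 / 0.056 = $328,571.43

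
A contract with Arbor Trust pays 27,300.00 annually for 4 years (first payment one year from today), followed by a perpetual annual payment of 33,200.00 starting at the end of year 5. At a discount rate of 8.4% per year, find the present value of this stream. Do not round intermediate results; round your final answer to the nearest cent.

375869.28

PV of 4-year annuity: 27,300.00 × [1 − (1+0.084)^−4] / 0.084 = 89621.80281
Perpetuity value at year 4: 33,200.00 / 0.084 = 395238.09524
PV of perpetuity: 395238.09524 / (1+0.084)^4 = 286247.47790
Total PV = 89621.80281 + 286247.47790 = 375869.28071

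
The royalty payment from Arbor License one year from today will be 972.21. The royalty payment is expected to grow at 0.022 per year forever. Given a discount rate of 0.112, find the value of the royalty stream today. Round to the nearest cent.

10802.33

Growing perpetuity: P = D₁ / (r − g) = 972.2100 / (0.112 − 0.022) = 10,802.33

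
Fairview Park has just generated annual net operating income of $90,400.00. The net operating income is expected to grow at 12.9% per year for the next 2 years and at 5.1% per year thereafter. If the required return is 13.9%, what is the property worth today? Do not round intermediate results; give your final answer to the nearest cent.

$1239214.69

D_1 = 102061.60000
D_2 = 115227.54640
Terminal value at year 2: TV = D_2×(1+g_2)/(r−g_2) = 121104.15127/0.088 = 1376183.53712
P_0 = D_1/(1+r)^1 + D_2/(1+r)^2 + TV/(1+r)^2
    = 89606.32133 + 88819.61088 + 1060788.76170 = 1239214.69391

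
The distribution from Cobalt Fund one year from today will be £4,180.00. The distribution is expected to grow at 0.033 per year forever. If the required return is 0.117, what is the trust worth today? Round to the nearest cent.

Growing perpetuity: P = D₁ / (r − g) = £4,180.0000 / (0.117 − 0.033) = £49,761.90

£49761.90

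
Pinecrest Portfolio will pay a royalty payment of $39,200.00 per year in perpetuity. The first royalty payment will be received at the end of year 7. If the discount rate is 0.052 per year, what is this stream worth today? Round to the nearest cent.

$556145.32

Value at end of year 6: C / r = $39,200.00 / 0.052 = $753,846.1538
Discount to today: PV = $753,846.1538 / (1 + 0.052)^6 = $753,846.1538 / 1.355484 = $556,145.32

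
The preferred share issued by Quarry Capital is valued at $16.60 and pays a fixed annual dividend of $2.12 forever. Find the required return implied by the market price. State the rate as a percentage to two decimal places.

12.77%

P = C/r ⇒ r = C/P = $2.12/$16.60 = 0.127711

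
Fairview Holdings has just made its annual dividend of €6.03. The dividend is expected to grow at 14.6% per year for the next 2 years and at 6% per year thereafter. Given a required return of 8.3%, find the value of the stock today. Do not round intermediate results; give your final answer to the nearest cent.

D_1 = 6.91038
D_2 = 7.91930
Terminal value at year 2: TV = D_2×(1+g_2)/(r−g_2) = 8.39445/0.023 = 364.97623
P_0 = D_1/(1+r)^1 + D_2/(1+r)^2 + TV/(1+r)^2
    = 6.38078 + 6.75196 + 311.17712 = 324.30986

€324.31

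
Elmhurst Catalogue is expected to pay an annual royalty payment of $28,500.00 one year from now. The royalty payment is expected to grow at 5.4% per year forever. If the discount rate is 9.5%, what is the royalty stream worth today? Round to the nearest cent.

Growing perpetuity: P = D₁ / (r − g) = $28,500.0000 / (0.095 − 0.054) = $695,121.95

$695121.95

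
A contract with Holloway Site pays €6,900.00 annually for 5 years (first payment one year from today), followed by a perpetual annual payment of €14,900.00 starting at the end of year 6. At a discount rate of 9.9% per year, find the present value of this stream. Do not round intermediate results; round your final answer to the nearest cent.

€120101.12

PV of 5-year annuity: €6,900.00 × [1 − (1+0.099)^−5] / 0.099 = 26223.38682
Perpetuity value at year 5: €14,900.00 / 0.099 = 150505.05051
PV of perpetuity: 150505.05051 / (1+0.099)^5 = 93877.73693
Total PV = 26223.38682 + 93877.73693 = 120101.12375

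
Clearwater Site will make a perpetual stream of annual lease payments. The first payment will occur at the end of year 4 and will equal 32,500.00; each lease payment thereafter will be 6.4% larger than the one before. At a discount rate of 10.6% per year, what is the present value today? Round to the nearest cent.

Value at end of year 3: C₁ / (r − g) = 32,500.00 / (0.106 − 0.064) = 773,809.5238
Discount to today: PV = 773,809.5238 / (1 + 0.106)^3 = 773,809.5238 / 1.352899 = 571,963.99

571963.99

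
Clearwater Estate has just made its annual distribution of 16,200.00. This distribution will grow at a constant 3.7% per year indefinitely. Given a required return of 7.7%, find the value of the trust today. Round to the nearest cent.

D₁ = D₀ × (1 + g) = 16,200.00 × 1.037 = 16,799.4000
Growing perpetuity: P = D₁ / (r − g) = 16,799.4000 / (0.077 − 0.037) = 419,985.00

419985.00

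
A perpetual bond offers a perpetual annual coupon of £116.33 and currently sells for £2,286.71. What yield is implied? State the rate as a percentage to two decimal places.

5.09%

P = C/r ⇒ r = C/P = £116.33/£2,286.71 = 0.050872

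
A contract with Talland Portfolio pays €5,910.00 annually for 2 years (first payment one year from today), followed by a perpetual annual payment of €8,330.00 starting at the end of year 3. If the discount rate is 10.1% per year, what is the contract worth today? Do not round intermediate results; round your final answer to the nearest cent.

PV of 2-year annuity: €5,910.00 × [1 − (1+0.101)^−2] / 0.101 = 10243.27649
Perpetuity value at year 2: €8,330.00 / 0.101 = 82475.24752
PV of perpetuity: 82475.24752 / (1+0.101)^2 = 68037.60063
Total PV = 10243.27649 + 68037.60063 = 78280.87712

€78280.88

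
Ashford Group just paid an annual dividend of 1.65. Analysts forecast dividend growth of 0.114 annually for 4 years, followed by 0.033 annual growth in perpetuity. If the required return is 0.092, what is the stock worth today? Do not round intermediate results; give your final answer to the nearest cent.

38.23

D_1 = 1.83810
D_2 = 2.04764
D_3 = 2.28107
D_4 = 2.54112
Terminal value at year 4: TV = D_4×(1+g_2)/(r−g_2) = 2.62497/0.059 = 44.49109
P_0 = D_1/(1+r)^1 + D_2/(1+r)^2 + D_3/(1+r)^3 + D_4/(1+r)^4 + TV/(1+r)^4
    = 1.68324 + 1.71715 + 1.75175 + 1.78704 + 31.28834 = 38.22752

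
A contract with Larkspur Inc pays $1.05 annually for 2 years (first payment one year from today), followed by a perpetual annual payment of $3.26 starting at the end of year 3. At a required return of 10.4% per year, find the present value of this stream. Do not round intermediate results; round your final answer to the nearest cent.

$27.53

PV of 2-year annuity: $1.05 × [1 − (1+0.104)^−2] / 0.104 = 1.81258
Perpetuity value at year 2: $3.26 / 0.104 = 31.34615
PV of perpetuity: 31.34615 / (1+0.104)^2 = 25.71853
Total PV = 1.81258 + 25.71853 = 27.53111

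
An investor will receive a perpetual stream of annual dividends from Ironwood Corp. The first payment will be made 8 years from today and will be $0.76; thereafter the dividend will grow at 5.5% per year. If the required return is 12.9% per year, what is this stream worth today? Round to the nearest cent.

Value at end of year 7: C₁ / (r − g) = $0.76 / (0.129 − 0.055) = $10.2703
Discount to today: PV = $10.2703 / (1 + 0.129)^7 = $10.2703 / 2.338070 = $4.39

$4.39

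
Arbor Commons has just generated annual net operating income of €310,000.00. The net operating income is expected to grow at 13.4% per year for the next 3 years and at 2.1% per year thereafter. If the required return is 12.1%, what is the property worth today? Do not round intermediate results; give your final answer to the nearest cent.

€4228234.18

D_1 = 351540.00000
D_2 = 398646.36000
D_3 = 452064.97224
Terminal value at year 3: TV = D_3×(1+g_2)/(r−g_2) = 461558.33666/0.1 = 4615583.36657
P_0 = D_1/(1+r)^1 + D_2/(1+r)^2 + D_3/(1+r)^3 + TV/(1+r)^3
    = 313595.00446 + 317231.69943 + 320910.56838 + 3276496.90313 = 4228234.17539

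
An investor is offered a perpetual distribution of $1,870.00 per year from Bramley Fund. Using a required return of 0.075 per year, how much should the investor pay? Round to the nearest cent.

$24933.33

Level perpetuity: PV = C / r = $1,870.00 / 0.075 = $24,933.33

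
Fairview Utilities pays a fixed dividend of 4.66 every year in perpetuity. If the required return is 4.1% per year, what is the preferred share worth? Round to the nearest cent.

113.66

Level perpetuity: PV = C / r = 4.66 / 0.041 = 113.66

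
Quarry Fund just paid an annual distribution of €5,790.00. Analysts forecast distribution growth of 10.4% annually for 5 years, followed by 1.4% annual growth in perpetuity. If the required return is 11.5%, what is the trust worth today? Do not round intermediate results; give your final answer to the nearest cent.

€83422.33

D_1 = 6392.16000
D_2 = 7056.94464
D_3 = 7790.86688
D_4 = 8601.11704
D_5 = 9495.63321
Terminal value at year 5: TV = D_5×(1+g_2)/(r−g_2) = 9628.57208/0.101 = 95332.39678
P_0 = D_1/(1+r)^1 + D_2/(1+r)^2 + D_3/(1+r)^3 + D_4/(1+r)^4 + D_5/(1+r)^5 + TV/(1+r)^5
    = 5732.87892 + 5676.32137 + 5620.32179 + 5564.87467 + 5509.97456 + 55317.96243 = 83422.33375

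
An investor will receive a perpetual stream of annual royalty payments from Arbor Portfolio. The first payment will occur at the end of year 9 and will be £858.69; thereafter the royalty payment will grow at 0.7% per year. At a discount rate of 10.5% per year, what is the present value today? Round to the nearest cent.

Value at end of year 8: C₁ / (r − g) = £858.69 / (0.105 − 0.007) = £8,762.1429
Discount to today: PV = £8,762.1429 / (1 + 0.105)^8 = £8,762.1429 / 2.222789 = £3,941.96

£3941.96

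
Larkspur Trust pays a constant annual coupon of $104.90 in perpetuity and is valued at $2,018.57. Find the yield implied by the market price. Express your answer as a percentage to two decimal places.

P = C/r ⇒ r = C/P = $104.90/$2,018.57 = 0.051967

5.20%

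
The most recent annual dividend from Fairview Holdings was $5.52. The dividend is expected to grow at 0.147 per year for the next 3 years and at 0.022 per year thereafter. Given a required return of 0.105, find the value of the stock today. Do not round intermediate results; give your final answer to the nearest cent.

$93.87

D_1 = 6.33144
D_2 = 7.26216
D_3 = 8.32970
Terminal value at year 3: TV = D_3×(1+g_2)/(r−g_2) = 8.51295/0.083 = 102.56570
P_0 = D_1/(1+r)^1 + D_2/(1+r)^2 + D_3/(1+r)^3 + TV/(1+r)^3
    = 5.72981 + 5.94759 + 6.17366 + 76.01780 = 93.86886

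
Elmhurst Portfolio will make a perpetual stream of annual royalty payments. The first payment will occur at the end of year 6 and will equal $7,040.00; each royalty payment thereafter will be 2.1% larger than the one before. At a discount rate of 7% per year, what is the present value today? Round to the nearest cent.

Value at end of year 5: C₁ / (r − g) = $7,040.00 / (0.07 − 0.021) = $143,673.4694
Discount to today: PV = $143,673.4694 / (1 + 0.07)^5 = $143,673.4694 / 1.402552 = $102,437.20

$102437.20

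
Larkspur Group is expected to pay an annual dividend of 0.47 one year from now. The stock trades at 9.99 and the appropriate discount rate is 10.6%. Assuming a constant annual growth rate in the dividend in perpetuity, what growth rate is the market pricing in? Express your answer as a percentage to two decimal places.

5.90%

P = D₁/(r−g) ⇒ g = r − D₁/P = 0.106 − 0.47/9.99 = 0.058953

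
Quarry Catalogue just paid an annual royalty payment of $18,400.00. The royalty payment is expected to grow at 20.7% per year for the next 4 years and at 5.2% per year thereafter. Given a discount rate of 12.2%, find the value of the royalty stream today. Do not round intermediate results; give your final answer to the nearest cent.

D_1 = 22208.80000
D_2 = 26806.02160
D_3 = 32354.86807
D_4 = 39052.32576
Terminal value at year 4: TV = D_4×(1+g_2)/(r−g_2) = 41083.04670/0.07 = 586900.66717
P_0 = D_1/(1+r)^1 + D_2/(1+r)^2 + D_3/(1+r)^3 + D_4/(1+r)^4 + TV/(1+r)^4
    = 19793.93939 + 21293.48026 + 22906.62270 + 24641.97291 + 370333.64995 = 458969.66521

$458969.67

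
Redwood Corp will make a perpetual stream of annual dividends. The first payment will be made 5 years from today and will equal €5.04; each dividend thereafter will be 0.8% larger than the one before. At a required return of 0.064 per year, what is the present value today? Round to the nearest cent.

€70.22

Value at end of year 4: C₁ / (r − g) = €5.04 / (0.064 − 0.008) = €90.0000
Discount to today: PV = €90.0000 / (1 + 0.064)^4 = €90.0000 / 1.281641 = €70.22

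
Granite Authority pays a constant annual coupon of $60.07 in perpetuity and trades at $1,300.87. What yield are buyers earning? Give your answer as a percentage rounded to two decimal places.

P = C/r ⇒ r = C/P = $60.07/$1,300.87 = 0.046177

4.62%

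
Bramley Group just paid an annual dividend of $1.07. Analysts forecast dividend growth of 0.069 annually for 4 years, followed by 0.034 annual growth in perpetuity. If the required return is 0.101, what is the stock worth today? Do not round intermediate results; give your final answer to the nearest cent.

D_1 = 1.14383
D_2 = 1.22275
D_3 = 1.30712
D_4 = 1.39732
Terminal value at year 4: TV = D_4×(1+g_2)/(r−g_2) = 1.44482/0.067 = 21.56455
P_0 = D_1/(1+r)^1 + D_2/(1+r)^2 + D_3/(1+r)^3 + D_4/(1+r)^4 + TV/(1+r)^4
    = 1.03890 + 1.00871 + 0.97939 + 0.95092 + 14.67544 = 18.65336

$18.65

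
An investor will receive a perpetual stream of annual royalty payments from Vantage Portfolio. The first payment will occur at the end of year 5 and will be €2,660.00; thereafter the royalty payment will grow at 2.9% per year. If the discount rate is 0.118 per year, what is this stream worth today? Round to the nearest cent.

€19130.42

Value at end of year 4: C₁ / (r − g) = €2,660.00 / (0.118 − 0.029) = €29,887.6404
Discount to today: PV = €29,887.6404 / (1 + 0.118)^4 = €29,887.6404 / 1.562310 = €19,130.42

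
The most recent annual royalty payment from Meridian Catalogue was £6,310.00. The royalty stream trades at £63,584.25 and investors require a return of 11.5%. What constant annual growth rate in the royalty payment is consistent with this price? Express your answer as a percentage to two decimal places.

P = D₀(1+g)/(r−g) ⇒ P(r−g) = D₀(1+g) ⇒ g(P+D₀) = P·r − D₀
g = (P·r − D₀)/(P + D₀) = (£63,584.25×0.115 − £6,310.00) / (£63,584.25 + £6,310.00) = 0.014339

1.43%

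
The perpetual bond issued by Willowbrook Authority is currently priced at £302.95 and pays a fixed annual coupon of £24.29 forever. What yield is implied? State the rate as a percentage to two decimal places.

8.02%

P = C/r ⇒ r = C/P = £24.29/£302.95 = 0.080178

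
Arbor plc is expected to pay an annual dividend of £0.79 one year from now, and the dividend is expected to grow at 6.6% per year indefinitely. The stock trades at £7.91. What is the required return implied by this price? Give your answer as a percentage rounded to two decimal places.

16.59%

P = D₁/(r − g) ⇒ r = D₁/P + g = £0.7900/£7.91 + 0.066 = 0.099874 + 0.066 = 0.165874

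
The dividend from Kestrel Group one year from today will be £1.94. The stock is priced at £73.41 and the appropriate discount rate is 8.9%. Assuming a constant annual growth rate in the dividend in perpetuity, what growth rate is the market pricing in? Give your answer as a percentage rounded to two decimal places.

P = D₁/(r−g) ⇒ g = r − D₁/P = 0.089 − £1.94/£73.41 = 0.062573

6.26%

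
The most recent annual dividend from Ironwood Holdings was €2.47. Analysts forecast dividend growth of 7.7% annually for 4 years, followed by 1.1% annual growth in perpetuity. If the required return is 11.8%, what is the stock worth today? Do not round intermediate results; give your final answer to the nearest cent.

€29.11

D_1 = 2.66019
D_2 = 2.86502
D_3 = 3.08563
D_4 = 3.32323
Terminal value at year 4: TV = D_4×(1+g_2)/(r−g_2) = 3.35978/0.107 = 31.39982
P_0 = D_1/(1+r)^1 + D_2/(1+r)^2 + D_3/(1+r)^3 + D_4/(1+r)^4 + TV/(1+r)^4
    = 2.37942 + 2.29216 + 2.20810 + 2.12712 + 20.09833 = 29.10513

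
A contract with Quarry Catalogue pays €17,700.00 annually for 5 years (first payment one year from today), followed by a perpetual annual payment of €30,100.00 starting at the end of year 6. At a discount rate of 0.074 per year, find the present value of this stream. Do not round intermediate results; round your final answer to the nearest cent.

PV of 5-year annuity: €17,700.00 × [1 − (1+0.074)^−5] / 0.074 = 71802.80045
Perpetuity value at year 5: €30,100.00 / 0.074 = 406756.75676
PV of perpetuity: 406756.75676 / (1+0.074)^5 = 284651.42943
Total PV = 71802.80045 + 284651.42943 = 356454.22989

€356454.23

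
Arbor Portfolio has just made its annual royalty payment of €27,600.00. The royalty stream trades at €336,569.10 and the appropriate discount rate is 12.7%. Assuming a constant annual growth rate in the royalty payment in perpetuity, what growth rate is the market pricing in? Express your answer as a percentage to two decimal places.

4.16%

P = D₀(1+g)/(r−g) ⇒ P(r−g) = D₀(1+g) ⇒ g(P+D₀) = P·r − D₀
g = (P·r − D₀)/(P + D₀) = (€336,569.10×0.127 − €27,600.00) / (€336,569.10 + €27,600.00) = 0.041586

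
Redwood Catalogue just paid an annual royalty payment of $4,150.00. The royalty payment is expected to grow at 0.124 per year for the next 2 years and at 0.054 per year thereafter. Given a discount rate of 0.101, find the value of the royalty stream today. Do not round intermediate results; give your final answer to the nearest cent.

$105556.78

D_1 = 4664.60000
D_2 = 5243.01040
Terminal value at year 2: TV = D_2×(1+g_2)/(r−g_2) = 5526.13296/0.047 = 117577.29706
P_0 = D_1/(1+r)^1 + D_2/(1+r)^2 + TV/(1+r)^2
    = 4236.69391 + 4325.19887 + 96994.88538 = 105556.77817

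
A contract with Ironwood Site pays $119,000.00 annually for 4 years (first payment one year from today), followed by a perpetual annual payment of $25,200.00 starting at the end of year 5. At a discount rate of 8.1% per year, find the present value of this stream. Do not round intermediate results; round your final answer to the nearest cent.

$621098.33

PV of 4-year annuity: $119,000.00 × [1 − (1+0.081)^−4] / 0.081 = 393267.36548
Perpetuity value at year 4: $25,200.00 / 0.081 = 311111.11111
PV of perpetuity: 311111.11111 / (1+0.081)^4 = 227830.96313
Total PV = 393267.36548 + 227830.96313 = 621098.32860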